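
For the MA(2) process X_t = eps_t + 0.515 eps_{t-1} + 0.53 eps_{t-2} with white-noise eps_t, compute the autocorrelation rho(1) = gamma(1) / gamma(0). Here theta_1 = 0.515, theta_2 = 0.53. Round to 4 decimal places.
\rho(1) = 0.5096

For an MA(q) process with theta_0 = 1, the autocovariance is
  gamma(k) = sigma^2 * sum_{i=0..q-k} theta_i * theta_{i+k},
and rho(k) = gamma(k) / gamma(0). Sigma^2 cancels.
  numerator   = (1)*(0.515) + (0.515)*(0.53) = 0.78795.
  denominator = (1)^2 + (0.515)^2 + (0.53)^2 = 1.546125.
  rho(1) = 0.78795 / 1.546125 = 0.5096.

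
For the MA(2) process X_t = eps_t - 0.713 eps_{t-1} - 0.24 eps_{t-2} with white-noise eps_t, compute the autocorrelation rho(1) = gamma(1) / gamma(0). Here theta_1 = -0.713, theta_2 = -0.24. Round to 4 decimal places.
\rho(1) = -0.3460

For an MA(q) process with theta_0 = 1, the autocovariance is
  gamma(k) = sigma^2 * sum_{i=0..q-k} theta_i * theta_{i+k},
and rho(k) = gamma(k) / gamma(0). Sigma^2 cancels.
  numerator   = (1)*(-0.713) + (-0.713)*(-0.24) = -0.54188.
  denominator = (1)^2 + (-0.713)^2 + (-0.24)^2 = 1.565969.
  rho(1) = -0.54188 / 1.565969 = -0.3460.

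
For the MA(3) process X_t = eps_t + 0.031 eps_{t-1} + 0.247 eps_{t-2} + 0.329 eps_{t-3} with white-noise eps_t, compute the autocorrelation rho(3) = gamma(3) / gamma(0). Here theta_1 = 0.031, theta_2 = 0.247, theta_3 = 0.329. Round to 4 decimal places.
\rho(3) = 0.2811

For an MA(q) process with theta_0 = 1, the autocovariance is
  gamma(k) = sigma^2 * sum_{i=0..q-k} theta_i * theta_{i+k},
and rho(k) = gamma(k) / gamma(0). Sigma^2 cancels.
  numerator   = (1)*(0.329) = 0.329.
  denominator = (1)^2 + (0.031)^2 + (0.247)^2 + (0.329)^2 = 1.170211.
  rho(3) = 0.329 / 1.170211 = 0.2811.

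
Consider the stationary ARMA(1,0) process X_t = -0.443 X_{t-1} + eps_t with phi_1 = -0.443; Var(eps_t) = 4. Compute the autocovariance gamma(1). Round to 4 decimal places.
\gamma(1) = -2.2047

Multiply the model equation by X_{t-k} and take expectations. With theta_0 = psi_0 = 1 and psi_j the MA(infinity) weights, this gives
  gamma(k) - sum_i phi_i gamma(k-i) = c_k,
  c_k = sigma^2 * sum_{j=k..q} theta_j psi_{j-k}   (c_k = 0 for k > q),
using gamma(-m) = gamma(m).
Pure AR (q = 0): c_0 = sigma^2 = 4, c_k = 0 for k >= 1.
Equations for k = 0 and k = 1 (AR order 1):
  gamma(0) = phi_1 gamma(1) + c_0
  gamma(1) = phi_1 gamma(0) + c_1
Substituting the second into the first: gamma(0) (1 - phi_1^2) = c_0 + phi_1 c_1, so
  gamma(0) = c_0 / (1 - phi_1^2) = 4 / (1 - (-0.443)^2) = 4 / 0.803751 = 4.976666.
  gamma(1) = phi_1 gamma(0) = (-0.443)(4.976666) = -2.204663.
Therefore gamma(1) = -2.2047 (to 4 decimal places).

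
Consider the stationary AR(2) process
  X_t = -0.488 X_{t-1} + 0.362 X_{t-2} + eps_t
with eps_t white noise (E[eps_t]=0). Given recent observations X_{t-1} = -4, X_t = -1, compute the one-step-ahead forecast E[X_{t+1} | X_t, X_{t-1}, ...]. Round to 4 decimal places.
E[X_{t+1} \mid \mathcal F_t] = -0.9600

For an AR(p) model X_t = c + sum_i phi_i X_{t-i} + eps_t, the
one-step-ahead conditional mean is
  E[X_{t+1} | X_t, ...] = c + sum_i phi_i X_{t+1-i}.
Substitute known values:
  E[X_{t+1} | ...] = (-0.488) * (-1) + (0.362) * (-4)
                   = -0.9600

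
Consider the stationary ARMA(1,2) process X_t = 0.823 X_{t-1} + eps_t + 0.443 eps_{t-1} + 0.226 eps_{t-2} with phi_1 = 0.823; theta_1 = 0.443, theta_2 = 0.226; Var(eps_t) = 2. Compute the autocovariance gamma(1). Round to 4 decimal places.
\gamma(1) = 13.9431

Multiply the model equation by X_{t-k} and take expectations. With theta_0 = psi_0 = 1 and psi_j the MA(infinity) weights, this gives
  gamma(k) - sum_i phi_i gamma(k-i) = c_k,
  c_k = sigma^2 * sum_{j=k..q} theta_j psi_{j-k}   (c_k = 0 for k > q),
using gamma(-m) = gamma(m).
psi-weights needed (psi_j = theta_j + sum_i phi_i psi_{j-i}):
  psi_1 = theta_1 + phi_1 = 0.443 + (0.823) = 1.266
  psi_2 = theta_2 + phi_1 psi_1 = 0.226 + (0.823)(1.266) = 1.267918
Right-hand sides:
  c_0 = sigma^2 (1 + theta_1 psi_1 + theta_2 psi_2) = 2 * (1 + (0.443)(1.266) + (0.226)(1.267918)) = 2 * 1.847387 = 3.694775
  c_1 = sigma^2 (theta_1 + theta_2 psi_1) = 2 * (0.443 + (0.226)(1.266)) = 1.458232
  c_2 = sigma^2 theta_2 = 2 * (0.226) = 0.452
Equations for k = 0 and k = 1 (AR order 1):
  gamma(0) = phi_1 gamma(1) + c_0
  gamma(1) = phi_1 gamma(0) + c_1
Substituting the second into the first: gamma(0) (1 - phi_1^2) = c_0 + phi_1 c_1, so
  gamma(0) = (c_0 + phi_1 c_1) / (1 - phi_1^2) = (3.694775 + (0.823)(1.458232)) / (1 - (0.823)^2) = 4.8949 / 0.322671 = 15.169941.
  gamma(1) = phi_1 gamma(0) + c_1 = (0.823)(15.169941) + (1.458232) = 13.943093.
Therefore gamma(1) = 13.9431 (to 4 decimal places).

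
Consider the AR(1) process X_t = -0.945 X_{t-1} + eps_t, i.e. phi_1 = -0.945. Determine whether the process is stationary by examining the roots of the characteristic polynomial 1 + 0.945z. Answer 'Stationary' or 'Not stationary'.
\text{Stationary}

The AR(p) characteristic polynomial is P(z) = 1 + 0.945z.
Stationarity requires all roots to lie outside the unit circle, i.e. |z| > 1 for every root.
This is linear in z: 1 + (0.945) z = 0  =>  z = -1/(0.945) = -1.058201,  |z| = 1.058201.
Moduli of all roots: 1.0582.
All moduli strictly greater than 1? Yes.
Verdict: Stationary.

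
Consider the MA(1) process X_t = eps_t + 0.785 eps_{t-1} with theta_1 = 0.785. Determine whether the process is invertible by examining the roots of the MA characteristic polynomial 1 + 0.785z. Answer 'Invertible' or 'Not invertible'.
\text{Invertible}

The MA(q) characteristic polynomial is P(z) = 1 + 0.785z.
Invertibility requires all roots to lie outside the unit circle, i.e. |z| > 1 for every root.
This is linear in z: 1 + (0.785) z = 0  =>  z = -1/(0.785) = -1.273885,  |z| = 1.273885.
Moduli of all roots: 1.2739.
All moduli strictly greater than 1? Yes.
Verdict: Invertible.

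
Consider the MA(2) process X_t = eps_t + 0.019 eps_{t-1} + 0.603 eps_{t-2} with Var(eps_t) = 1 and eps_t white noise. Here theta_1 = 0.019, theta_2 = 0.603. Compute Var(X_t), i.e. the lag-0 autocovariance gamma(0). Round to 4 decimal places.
\gamma(0) = 1.3640

For an MA(q) process X_t = eps_t + sum_i theta_i eps_{t-i} with
Var(eps_t) = sigma^2, the variance is
  gamma(0) = sigma^2 * (1 + sum_i theta_i^2).
  sum_i theta_i^2 = (0.019)^2 + (0.603)^2 = 0.000361 + 0.363609 = 0.36397.
  gamma(0) = 1 * (1 + 0.36397) = 1 * 1.36397 = 1.36397, which rounds to 1.3640.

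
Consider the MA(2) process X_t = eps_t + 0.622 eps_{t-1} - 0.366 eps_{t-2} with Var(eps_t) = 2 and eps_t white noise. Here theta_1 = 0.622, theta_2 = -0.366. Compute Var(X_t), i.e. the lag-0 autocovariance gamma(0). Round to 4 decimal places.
\gamma(0) = 3.0417

For an MA(q) process X_t = eps_t + sum_i theta_i eps_{t-i} with
Var(eps_t) = sigma^2, the variance is
  gamma(0) = sigma^2 * (1 + sum_i theta_i^2).
  sum_i theta_i^2 = (0.622)^2 + (-0.366)^2 = 0.386884 + 0.133956 = 0.52084.
  gamma(0) = 2 * (1 + 0.52084) = 2 * 1.52084 = 3.04168, which rounds to 3.0417.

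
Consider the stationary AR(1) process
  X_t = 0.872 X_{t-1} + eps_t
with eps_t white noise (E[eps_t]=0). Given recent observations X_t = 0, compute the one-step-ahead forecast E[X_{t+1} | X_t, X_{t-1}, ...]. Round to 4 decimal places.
E[X_{t+1} \mid \mathcal F_t] = 0.0000

For an AR(p) model X_t = c + sum_i phi_i X_{t-i} + eps_t, the
one-step-ahead conditional mean is
  E[X_{t+1} | X_t, ...] = c + sum_i phi_i X_{t+1-i}.
Substitute known values:
  E[X_{t+1} | ...] = (0.872) * (0)
                   = 0.0000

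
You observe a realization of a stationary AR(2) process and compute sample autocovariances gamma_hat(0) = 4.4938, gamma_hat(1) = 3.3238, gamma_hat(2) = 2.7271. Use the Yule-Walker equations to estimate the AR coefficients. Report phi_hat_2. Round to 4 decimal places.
\hat\phi_{2} = 0.1320

The Yule-Walker equations for an AR(p) process read, in matrix form,
  Gamma_p phi = r_p,   with   (Gamma_p)_{ij} = gamma(|i - j|),
                       (r_p)_i = gamma(i),   i,j = 1..p.
Substitute the sample gammas (Toeplitz matrix and right-hand side of size 2):
  Gamma_p = [[4.4938, 3.3238], [3.3238, 4.4938]]
  r_p     = [3.3238, 2.7271]
Written out:
  4.4938 phi_1 + 3.3238 phi_2 = 3.3238
  3.3238 phi_1 + 4.4938 phi_2 = 2.7271
Solve by Cramer's rule:
  det = gamma(0)^2 - gamma(1)^2 = (4.4938)^2 - (3.3238)^2 = 20.19423844 - 11.04764644 = 9.146592
  phi_hat_1 = [gamma(1) gamma(0) - gamma(1) gamma(2)] / det = [(3.3238)(4.4938) - (3.3238)(2.7271)] / 9.146592 = 5.87215746 / 9.146592 = 0.642
  phi_hat_2 = [gamma(0) gamma(2) - gamma(1)^2] / det = [(4.4938)(2.7271) - (3.3238)^2] / 9.146592 = 1.20739554 / 9.146592 = 0.132
So phi_hat = [0.6420, 0.1320].
Therefore phi_hat_2 = 0.1320.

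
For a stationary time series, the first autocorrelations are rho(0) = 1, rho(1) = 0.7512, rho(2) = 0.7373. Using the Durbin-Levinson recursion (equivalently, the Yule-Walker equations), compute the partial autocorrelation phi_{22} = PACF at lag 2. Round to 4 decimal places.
\phi_{22} = 0.3971

The PACF at lag k is phi_{kk}, the last component of the solution
to the Yule-Walker system G_k phi = r_k where
  (G_k)_{ij} = rho(|i - j|), (r_k)_i = rho(i), i,j = 1..k.
Equivalently, Durbin-Levinson gives phi_{kk} iteratively:
  phi_{11} = rho(1)
  phi_{kk} = [rho(k) - sum_{j=1..k-1} phi_{k-1,j} rho(k-j)]
            / [1 - sum_{j=1..k-1} phi_{k-1,j} rho(j)],
  phi_{k,j} = phi_{k-1,j} - phi_{kk} phi_{k-1,k-j},  j = 1..k-1.
Step k = 1:
  phi_11 = rho(1) = 0.7512.
Step k = 2:
  phi_22 = [rho(2) - phi_11 rho(1)] / [1 - phi_11 rho(1)] = [0.7373 - (0.7512)(0.7512)] / [1 - (0.7512)(0.7512)]
         = 0.17299856 / 0.43569856 = 0.3971.
Therefore phi_{22} = 0.3971.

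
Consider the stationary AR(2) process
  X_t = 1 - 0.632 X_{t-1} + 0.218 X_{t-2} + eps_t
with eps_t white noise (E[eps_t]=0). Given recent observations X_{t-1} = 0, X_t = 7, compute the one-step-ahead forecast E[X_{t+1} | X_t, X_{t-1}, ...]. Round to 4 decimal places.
E[X_{t+1} \mid \mathcal F_t] = -3.4240

For an AR(p) model X_t = c + sum_i phi_i X_{t-i} + eps_t, the
one-step-ahead conditional mean is
  E[X_{t+1} | X_t, ...] = c + sum_i phi_i X_{t+1-i}.
Substitute known values:
  E[X_{t+1} | ...] = 1 + (-0.632) * (7) + (0.218) * (0)
                   = -3.4240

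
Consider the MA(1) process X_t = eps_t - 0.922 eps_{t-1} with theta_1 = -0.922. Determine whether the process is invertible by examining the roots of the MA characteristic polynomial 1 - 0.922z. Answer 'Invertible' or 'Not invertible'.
\text{Invertible}

The MA(q) characteristic polynomial is P(z) = 1 - 0.922z.
Invertibility requires all roots to lie outside the unit circle, i.e. |z| > 1 for every root.
This is linear in z: 1 + (-0.922) z = 0  =>  z = -1/(-0.922) = 1.084599,  |z| = 1.084599.
Moduli of all roots: 1.0846.
All moduli strictly greater than 1? Yes.
Verdict: Invertible.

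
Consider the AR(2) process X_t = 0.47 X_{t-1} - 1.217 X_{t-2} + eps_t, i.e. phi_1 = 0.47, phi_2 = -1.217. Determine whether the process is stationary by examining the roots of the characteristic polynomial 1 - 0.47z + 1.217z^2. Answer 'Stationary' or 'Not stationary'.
\text{Not stationary}

The AR(p) characteristic polynomial is P(z) = 1 - 0.47z + 1.217z^2.
Stationarity requires all roots to lie outside the unit circle, i.e. |z| > 1 for every root.
Set 1 + (-0.47) z + (1.217) z^2 = 0, i.e. a z^2 + b z + c = 0 with a = 1.217, b = -0.47, c = 1.
Discriminant D = b^2 - 4ac = (-0.47)^2 - 4*(1.217)*1 = 0.2209 - (4.868) = -4.6471.
D < 0, so the roots are the complex-conjugate pair z = (-b +/- i sqrt(-D)) / (2a) = 0.1931 +/- 0.8857i.
For a conjugate pair |z|^2 = z * conj(z) = (product of roots) = c/a = 1/(1.217) = 0.821693, so |z| = sqrt(0.821693) = 0.9065 for both roots.
Moduli of all roots: 0.9065, 0.9065.
All moduli strictly greater than 1? No.
Verdict: Not stationary.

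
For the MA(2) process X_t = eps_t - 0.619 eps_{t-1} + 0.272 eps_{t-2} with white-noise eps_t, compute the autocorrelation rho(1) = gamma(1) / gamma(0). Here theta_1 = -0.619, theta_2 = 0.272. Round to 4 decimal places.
\rho(1) = -0.5403

For an MA(q) process with theta_0 = 1, the autocovariance is
  gamma(k) = sigma^2 * sum_{i=0..q-k} theta_i * theta_{i+k},
and rho(k) = gamma(k) / gamma(0). Sigma^2 cancels.
  numerator   = (1)*(-0.619) + (-0.619)*(0.272) = -0.787368.
  denominator = (1)^2 + (-0.619)^2 + (0.272)^2 = 1.457145.
  rho(1) = -0.787368 / 1.457145 = -0.5403.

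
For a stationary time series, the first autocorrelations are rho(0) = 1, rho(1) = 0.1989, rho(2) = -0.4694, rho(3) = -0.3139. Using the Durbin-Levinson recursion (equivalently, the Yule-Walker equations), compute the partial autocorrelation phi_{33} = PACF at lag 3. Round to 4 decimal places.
\phi_{33} = -0.0951

The PACF at lag k is phi_{kk}, the last component of the solution
to the Yule-Walker system G_k phi = r_k where
  (G_k)_{ij} = rho(|i - j|), (r_k)_i = rho(i), i,j = 1..k.
Equivalently, Durbin-Levinson gives phi_{kk} iteratively:
  phi_{11} = rho(1)
  phi_{kk} = [rho(k) - sum_{j=1..k-1} phi_{k-1,j} rho(k-j)]
            / [1 - sum_{j=1..k-1} phi_{k-1,j} rho(j)],
  phi_{k,j} = phi_{k-1,j} - phi_{kk} phi_{k-1,k-j},  j = 1..k-1.
Step k = 1:
  phi_11 = rho(1) = 0.1989.
Step k = 2:
  phi_22 = [rho(2) - phi_11 rho(1)] / [1 - phi_11 rho(1)] = [-0.4694 - (0.1989)(0.1989)] / [1 - (0.1989)(0.1989)]
         = -0.50896121 / 0.96043879 = -0.529926.
  Update: phi_21 = phi_11 - phi_22 phi_11 = 0.1989 - (-0.529926)(0.1989) = 0.304302.
Step k = 3:
  phi_33 = [rho(3) - phi_21 rho(2) - phi_22 rho(1)] / [1 - phi_21 rho(1) - phi_22 rho(2)]
    numerator   = -0.3139 - (0.304302)(-0.4694) - (-0.529926)(0.1989) = -0.06565831
    denominator = 1 - (0.304302)(0.1989) - (-0.529926)(-0.4694) = 0.69072716
  phi_33 = -0.06565831 / 0.69072716 = -0.0951.
Therefore phi_{33} = -0.0951.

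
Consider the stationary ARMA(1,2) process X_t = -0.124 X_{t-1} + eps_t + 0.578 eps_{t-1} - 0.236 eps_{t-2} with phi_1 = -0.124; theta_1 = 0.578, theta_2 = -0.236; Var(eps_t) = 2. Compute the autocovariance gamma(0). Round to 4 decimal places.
\gamma(0) = 2.5858

Multiply the model equation by X_{t-k} and take expectations. With theta_0 = psi_0 = 1 and psi_j the MA(infinity) weights, this gives
  gamma(k) - sum_i phi_i gamma(k-i) = c_k,
  c_k = sigma^2 * sum_{j=k..q} theta_j psi_{j-k}   (c_k = 0 for k > q),
using gamma(-m) = gamma(m).
psi-weights needed (psi_j = theta_j + sum_i phi_i psi_{j-i}):
  psi_1 = theta_1 + phi_1 = 0.578 + (-0.124) = 0.454
  psi_2 = theta_2 + phi_1 psi_1 = -0.236 + (-0.124)(0.454) = -0.292296
Right-hand sides:
  c_0 = sigma^2 (1 + theta_1 psi_1 + theta_2 psi_2) = 2 * (1 + (0.578)(0.454) + (-0.236)(-0.292296)) = 2 * 1.331394 = 2.662788
  c_1 = sigma^2 (theta_1 + theta_2 psi_1) = 2 * (0.578 + (-0.236)(0.454)) = 0.941712
  c_2 = sigma^2 theta_2 = 2 * (-0.236) = -0.472
Equations for k = 0 and k = 1 (AR order 1):
  gamma(0) = phi_1 gamma(1) + c_0
  gamma(1) = phi_1 gamma(0) + c_1
Substituting the second into the first: gamma(0) (1 - phi_1^2) = c_0 + phi_1 c_1, so
  gamma(0) = (c_0 + phi_1 c_1) / (1 - phi_1^2) = (2.662788 + (-0.124)(0.941712)) / (1 - (-0.124)^2) = 2.546015 / 0.984624 = 2.585774.
Therefore gamma(0) = 2.5858 (to 4 decimal places).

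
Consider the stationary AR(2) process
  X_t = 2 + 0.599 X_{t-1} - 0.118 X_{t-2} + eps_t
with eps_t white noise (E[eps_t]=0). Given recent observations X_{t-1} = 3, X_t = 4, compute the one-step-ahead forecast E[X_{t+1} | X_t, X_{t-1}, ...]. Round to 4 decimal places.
E[X_{t+1} \mid \mathcal F_t] = 4.0420

For an AR(p) model X_t = c + sum_i phi_i X_{t-i} + eps_t, the
one-step-ahead conditional mean is
  E[X_{t+1} | X_t, ...] = c + sum_i phi_i X_{t+1-i}.
Substitute known values:
  E[X_{t+1} | ...] = 2 + (0.599) * (4) + (-0.118) * (3)
                   = 4.0420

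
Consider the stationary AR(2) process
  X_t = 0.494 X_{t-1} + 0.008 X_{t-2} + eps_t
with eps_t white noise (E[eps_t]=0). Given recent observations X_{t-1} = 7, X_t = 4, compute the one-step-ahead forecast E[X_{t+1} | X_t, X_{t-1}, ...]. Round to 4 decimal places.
E[X_{t+1} \mid \mathcal F_t] = 2.0320

For an AR(p) model X_t = c + sum_i phi_i X_{t-i} + eps_t, the
one-step-ahead conditional mean is
  E[X_{t+1} | X_t, ...] = c + sum_i phi_i X_{t+1-i}.
Substitute known values:
  E[X_{t+1} | ...] = (0.494) * (4) + (0.008) * (7)
                   = 2.0320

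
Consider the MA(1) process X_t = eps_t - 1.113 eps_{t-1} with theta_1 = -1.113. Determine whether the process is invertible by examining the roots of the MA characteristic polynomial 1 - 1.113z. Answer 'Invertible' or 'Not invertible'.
\text{Not invertible}

The MA(q) characteristic polynomial is P(z) = 1 - 1.113z.
Invertibility requires all roots to lie outside the unit circle, i.e. |z| > 1 for every root.
This is linear in z: 1 + (-1.113) z = 0  =>  z = -1/(-1.113) = 0.898473,  |z| = 0.898473.
Moduli of all roots: 0.8985.
All moduli strictly greater than 1? No.
Verdict: Not invertible.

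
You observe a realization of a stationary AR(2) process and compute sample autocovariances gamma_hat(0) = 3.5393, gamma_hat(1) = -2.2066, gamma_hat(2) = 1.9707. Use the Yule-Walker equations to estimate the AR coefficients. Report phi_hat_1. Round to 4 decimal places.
\hat\phi_{1} = -0.4520

The Yule-Walker equations for an AR(p) process read, in matrix form,
  Gamma_p phi = r_p,   with   (Gamma_p)_{ij} = gamma(|i - j|),
                       (r_p)_i = gamma(i),   i,j = 1..p.
Substitute the sample gammas (Toeplitz matrix and right-hand side of size 2):
  Gamma_p = [[3.5393, -2.2066], [-2.2066, 3.5393]]
  r_p     = [-2.2066, 1.9707]
Written out:
  3.5393 phi_1 - 2.2066 phi_2 = -2.2066
  -2.2066 phi_1 + 3.5393 phi_2 = 1.9707
Solve by Cramer's rule:
  det = gamma(0)^2 - gamma(1)^2 = (3.5393)^2 - (-2.2066)^2 = 12.52664449 - 4.86908356 = 7.65756093
  phi_hat_1 = [gamma(1) gamma(0) - gamma(1) gamma(2)] / det = [(-2.2066)(3.5393) - (-2.2066)(1.9707)] / 7.65756093 = -3.46127276 / 7.65756093 = -0.452
  phi_hat_2 = [gamma(0) gamma(2) - gamma(1)^2] / det = [(3.5393)(1.9707) - (-2.2066)^2] / 7.65756093 = 2.10581495 / 7.65756093 = 0.275
So phi_hat = [-0.4520, 0.2750].
Therefore phi_hat_1 = -0.4520.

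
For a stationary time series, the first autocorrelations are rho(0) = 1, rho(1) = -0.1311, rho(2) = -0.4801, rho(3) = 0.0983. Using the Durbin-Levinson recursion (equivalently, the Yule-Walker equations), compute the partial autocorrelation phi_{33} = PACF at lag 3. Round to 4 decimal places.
\phi_{33} = -0.0859

The PACF at lag k is phi_{kk}, the last component of the solution
to the Yule-Walker system G_k phi = r_k where
  (G_k)_{ij} = rho(|i - j|), (r_k)_i = rho(i), i,j = 1..k.
Equivalently, Durbin-Levinson gives phi_{kk} iteratively:
  phi_{11} = rho(1)
  phi_{kk} = [rho(k) - sum_{j=1..k-1} phi_{k-1,j} rho(k-j)]
            / [1 - sum_{j=1..k-1} phi_{k-1,j} rho(j)],
  phi_{k,j} = phi_{k-1,j} - phi_{kk} phi_{k-1,k-j},  j = 1..k-1.
Step k = 1:
  phi_11 = rho(1) = -0.1311.
Step k = 2:
  phi_22 = [rho(2) - phi_11 rho(1)] / [1 - phi_11 rho(1)] = [-0.4801 - (-0.1311)(-0.1311)] / [1 - (-0.1311)(-0.1311)]
         = -0.49728721 / 0.98281279 = -0.505984.
  Update: phi_21 = phi_11 - phi_22 phi_11 = -0.1311 - (-0.505984)(-0.1311) = -0.197434.
Step k = 3:
  phi_33 = [rho(3) - phi_21 rho(2) - phi_22 rho(1)] / [1 - phi_21 rho(1) - phi_22 rho(2)]
    numerator   = 0.0983 - (-0.197434)(-0.4801) - (-0.505984)(-0.1311) = -0.06282274
    denominator = 1 - (-0.197434)(-0.1311) - (-0.505984)(-0.4801) = 0.73119359
  phi_33 = -0.06282274 / 0.73119359 = -0.0859.
Therefore phi_{33} = -0.0859.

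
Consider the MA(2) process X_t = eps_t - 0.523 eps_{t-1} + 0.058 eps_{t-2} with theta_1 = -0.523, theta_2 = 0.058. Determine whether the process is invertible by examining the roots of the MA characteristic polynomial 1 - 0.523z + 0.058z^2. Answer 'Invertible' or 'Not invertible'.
\text{Invertible}

The MA(q) characteristic polynomial is P(z) = 1 - 0.523z + 0.058z^2.
Invertibility requires all roots to lie outside the unit circle, i.e. |z| > 1 for every root.
Set 1 + (-0.523) z + (0.058) z^2 = 0, i.e. a z^2 + b z + c = 0 with a = 0.058, b = -0.523, c = 1.
Discriminant D = b^2 - 4ac = (-0.523)^2 - 4*(0.058)*1 = 0.273529 - (0.232) = 0.041529.
D >= 0, so the roots are real: z = (-b +/- sqrt(D)) / (2a) = (0.523 +/- 0.203787) / (0.116).
  z_1 = (0.523 + 0.203787) / (0.116) = 6.2654,   |z_1| = 6.2654.
  z_2 = (0.523 - 0.203787) / (0.116) = 2.7518,   |z_2| = 2.7518.
Moduli of all roots: 6.2654, 2.7518.
All moduli strictly greater than 1? Yes.
Verdict: Invertible.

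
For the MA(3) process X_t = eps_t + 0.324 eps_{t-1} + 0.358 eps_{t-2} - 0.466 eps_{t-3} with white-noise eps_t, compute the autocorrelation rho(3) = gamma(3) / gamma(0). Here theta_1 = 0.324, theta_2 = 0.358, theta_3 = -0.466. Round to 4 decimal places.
\rho(3) = -0.3213

For an MA(q) process with theta_0 = 1, the autocovariance is
  gamma(k) = sigma^2 * sum_{i=0..q-k} theta_i * theta_{i+k},
and rho(k) = gamma(k) / gamma(0). Sigma^2 cancels.
  numerator   = (1)*(-0.466) = -0.466.
  denominator = (1)^2 + (0.324)^2 + (0.358)^2 + (-0.466)^2 = 1.450296.
  rho(3) = -0.466 / 1.450296 = -0.3213.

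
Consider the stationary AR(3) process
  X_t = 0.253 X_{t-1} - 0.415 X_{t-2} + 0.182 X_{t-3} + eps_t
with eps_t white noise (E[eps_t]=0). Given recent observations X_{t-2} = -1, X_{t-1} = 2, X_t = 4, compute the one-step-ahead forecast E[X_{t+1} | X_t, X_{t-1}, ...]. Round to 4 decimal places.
E[X_{t+1} \mid \mathcal F_t] = 0.0000

For an AR(p) model X_t = c + sum_i phi_i X_{t-i} + eps_t, the
one-step-ahead conditional mean is
  E[X_{t+1} | X_t, ...] = c + sum_i phi_i X_{t+1-i}.
Substitute known values:
  E[X_{t+1} | ...] = (0.253) * (4) + (-0.415) * (2) + (0.182) * (-1)
                   = 0.0000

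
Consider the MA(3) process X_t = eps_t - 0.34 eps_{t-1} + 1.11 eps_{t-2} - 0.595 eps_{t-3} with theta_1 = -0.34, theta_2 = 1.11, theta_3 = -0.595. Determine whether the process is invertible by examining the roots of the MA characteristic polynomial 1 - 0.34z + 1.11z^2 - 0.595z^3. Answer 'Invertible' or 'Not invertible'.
\text{Not invertible}

The MA(q) characteristic polynomial is P(z) = 1 - 0.34z + 1.11z^2 - 0.595z^3.
Invertibility requires all roots to lie outside the unit circle, i.e. |z| > 1 for every root.
Degree 3: look for a simple real root z0 first, then factor out (1 - z/z0) and solve the remaining quadratic.
Testing z0 = 2: P(2) = 1 + (-0.34)(2) + (1.11)(2)^2 + (-0.595)(2)^3
  = 1 + (-0.68) + (4.44) + (-4.76) = 0.  So z_0 = 2 is a root, |z_0| = 2.
Divide out the factor (1 - 0.5 z) = (1 - z/z0) (since 1/z0 = 0.5):
  P(z) = (1 - 0.5 z)(1 + (0.16) z + (1.19) z^2)
  [check: z-coef 0.16 - (0.5) = -0.34; z^2-coef 1.19 - (0.5)(0.16) = 1.11; z^3-coef -(0.5)(1.19) = -0.595.]
Remaining roots from the quadratic factor 1 + (0.16) z + (1.19) z^2:
  Set 1 + (0.16) z + (1.19) z^2 = 0, i.e. a z^2 + b z + c = 0 with a = 1.19, b = 0.16, c = 1.
  Discriminant D = b^2 - 4ac = (0.16)^2 - 4*(1.19)*1 = 0.0256 - (4.76) = -4.7344.
  D < 0, so the roots are the complex-conjugate pair z = (-b +/- i sqrt(-D)) / (2a) = -0.0672 +/- 0.9142i.
  For a conjugate pair |z|^2 = z * conj(z) = (product of roots) = c/a = 1/(1.19) = 0.840336, so |z| = sqrt(0.840336) = 0.9167 for both roots.
Moduli of all roots: 2.0000, 0.9167, 0.9167.
All moduli strictly greater than 1? No.
Verdict: Not invertible.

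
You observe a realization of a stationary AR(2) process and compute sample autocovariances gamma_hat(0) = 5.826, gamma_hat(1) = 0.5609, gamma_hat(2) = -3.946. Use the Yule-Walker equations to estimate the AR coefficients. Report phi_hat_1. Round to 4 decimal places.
\hat\phi_{1} = 0.1630

The Yule-Walker equations for an AR(p) process read, in matrix form,
  Gamma_p phi = r_p,   with   (Gamma_p)_{ij} = gamma(|i - j|),
                       (r_p)_i = gamma(i),   i,j = 1..p.
Substitute the sample gammas (Toeplitz matrix and right-hand side of size 2):
  Gamma_p = [[5.826, 0.5609], [0.5609, 5.826]]
  r_p     = [0.5609, -3.946]
Written out:
  5.826 phi_1 + 0.5609 phi_2 = 0.5609
  0.5609 phi_1 + 5.826 phi_2 = -3.946
Solve by Cramer's rule:
  det = gamma(0)^2 - gamma(1)^2 = (5.826)^2 - (0.5609)^2 = 33.942276 - 0.31460881 = 33.62766719
  phi_hat_1 = [gamma(1) gamma(0) - gamma(1) gamma(2)] / det = [(0.5609)(5.826) - (0.5609)(-3.946)] / 33.62766719 = 5.4811148 / 33.62766719 = 0.163
  phi_hat_2 = [gamma(0) gamma(2) - gamma(1)^2] / det = [(5.826)(-3.946) - (0.5609)^2] / 33.62766719 = -23.30400481 / 33.62766719 = -0.693
So phi_hat = [0.1630, -0.6930].
Therefore phi_hat_1 = 0.1630.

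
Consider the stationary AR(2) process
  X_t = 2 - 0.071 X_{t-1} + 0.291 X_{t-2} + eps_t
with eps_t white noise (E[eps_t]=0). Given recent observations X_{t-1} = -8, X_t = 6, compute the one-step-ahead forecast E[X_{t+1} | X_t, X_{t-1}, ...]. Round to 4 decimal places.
E[X_{t+1} \mid \mathcal F_t] = -0.7540

For an AR(p) model X_t = c + sum_i phi_i X_{t-i} + eps_t, the
one-step-ahead conditional mean is
  E[X_{t+1} | X_t, ...] = c + sum_i phi_i X_{t+1-i}.
Substitute known values:
  E[X_{t+1} | ...] = 2 + (-0.071) * (6) + (0.291) * (-8)
                   = -0.7540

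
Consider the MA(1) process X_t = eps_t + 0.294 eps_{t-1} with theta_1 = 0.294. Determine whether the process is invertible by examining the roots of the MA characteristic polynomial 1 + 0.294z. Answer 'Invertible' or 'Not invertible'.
\text{Invertible}

The MA(q) characteristic polynomial is P(z) = 1 + 0.294z.
Invertibility requires all roots to lie outside the unit circle, i.e. |z| > 1 for every root.
This is linear in z: 1 + (0.294) z = 0  =>  z = -1/(0.294) = -3.401361,  |z| = 3.401361.
Moduli of all roots: 3.4014.
All moduli strictly greater than 1? Yes.
Verdict: Invertible.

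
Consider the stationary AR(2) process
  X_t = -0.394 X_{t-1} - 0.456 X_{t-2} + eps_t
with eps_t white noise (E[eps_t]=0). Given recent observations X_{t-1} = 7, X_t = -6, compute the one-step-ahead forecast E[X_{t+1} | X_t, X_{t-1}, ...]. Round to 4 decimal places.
E[X_{t+1} \mid \mathcal F_t] = -0.8280

For an AR(p) model X_t = c + sum_i phi_i X_{t-i} + eps_t, the
one-step-ahead conditional mean is
  E[X_{t+1} | X_t, ...] = c + sum_i phi_i X_{t+1-i}.
Substitute known values:
  E[X_{t+1} | ...] = (-0.394) * (-6) + (-0.456) * (7)
                   = -0.8280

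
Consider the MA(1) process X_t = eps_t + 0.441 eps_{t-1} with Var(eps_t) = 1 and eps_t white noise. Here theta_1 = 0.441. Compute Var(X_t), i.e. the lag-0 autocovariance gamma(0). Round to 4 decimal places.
\gamma(0) = 1.1945

For an MA(q) process X_t = eps_t + sum_i theta_i eps_{t-i} with
Var(eps_t) = sigma^2, the variance is
  gamma(0) = sigma^2 * (1 + sum_i theta_i^2).
  sum_i theta_i^2 = (0.441)^2 = 0.194481.
  gamma(0) = 1 * (1 + 0.194481) = 1 * 1.194481 = 1.194481, which rounds to 1.1945.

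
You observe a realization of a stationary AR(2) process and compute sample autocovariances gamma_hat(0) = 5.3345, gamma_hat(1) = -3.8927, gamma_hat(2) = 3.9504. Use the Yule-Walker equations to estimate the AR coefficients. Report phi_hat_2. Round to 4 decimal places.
\hat\phi_{2} = 0.4450

The Yule-Walker equations for an AR(p) process read, in matrix form,
  Gamma_p phi = r_p,   with   (Gamma_p)_{ij} = gamma(|i - j|),
                       (r_p)_i = gamma(i),   i,j = 1..p.
Substitute the sample gammas (Toeplitz matrix and right-hand side of size 2):
  Gamma_p = [[5.3345, -3.8927], [-3.8927, 5.3345]]
  r_p     = [-3.8927, 3.9504]
Written out:
  5.3345 phi_1 - 3.8927 phi_2 = -3.8927
  -3.8927 phi_1 + 5.3345 phi_2 = 3.9504
Solve by Cramer's rule:
  det = gamma(0)^2 - gamma(1)^2 = (5.3345)^2 - (-3.8927)^2 = 28.45689025 - 15.15311329 = 13.30377696
  phi_hat_1 = [gamma(1) gamma(0) - gamma(1) gamma(2)] / det = [(-3.8927)(5.3345) - (-3.8927)(3.9504)] / 13.30377696 = -5.38788607 / 13.30377696 = -0.405
  phi_hat_2 = [gamma(0) gamma(2) - gamma(1)^2] / det = [(5.3345)(3.9504) - (-3.8927)^2] / 13.30377696 = 5.92029551 / 13.30377696 = 0.445
So phi_hat = [-0.4050, 0.4450].
Therefore phi_hat_2 = 0.4450.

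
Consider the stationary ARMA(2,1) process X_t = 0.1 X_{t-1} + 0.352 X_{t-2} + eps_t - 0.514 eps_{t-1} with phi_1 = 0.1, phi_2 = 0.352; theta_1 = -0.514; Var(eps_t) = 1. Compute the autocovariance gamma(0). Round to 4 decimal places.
\gamma(0) = 1.2927

Multiply the model equation by X_{t-k} and take expectations. With theta_0 = psi_0 = 1 and psi_j the MA(infinity) weights, this gives
  gamma(k) - sum_i phi_i gamma(k-i) = c_k,
  c_k = sigma^2 * sum_{j=k..q} theta_j psi_{j-k}   (c_k = 0 for k > q),
using gamma(-m) = gamma(m).
psi-weights needed (psi_j = theta_j + sum_i phi_i psi_{j-i}):
  psi_1 = theta_1 + phi_1 = -0.514 + (0.1) = -0.414
Right-hand sides:
  c_0 = sigma^2 (1 + theta_1 psi_1) = 1 * (1 + (-0.514)(-0.414)) = 1 * 1.212796 = 1.212796
  c_1 = sigma^2 theta_1 = 1 * (-0.514) = -0.514
  c_2 = 0
Equations for k = 0, 1, 2 (AR order 2, c_2 = 0):
  (E0) gamma(0) = phi_1 gamma(1) + phi_2 gamma(2) + c_0
  (E1) gamma(1) = phi_1 gamma(0) + phi_2 gamma(1) + c_1
  (E2) gamma(2) = phi_1 gamma(1) + phi_2 gamma(0)
From (E1): gamma(1) = A gamma(0) + B with
  A = phi_1 / (1 - phi_2) = 0.1 / 0.648 = 0.154321,   B = c_1 / (1 - phi_2) = -0.514 / 0.648 = -0.79321.
Insert (E2) into (E0): gamma(0) (1 - phi_2^2) = phi_1 (1 + phi_2) gamma(1) + c_0.
  phi_1 (1 + phi_2) = (0.1)(1.352) = 0.1352,   1 - phi_2^2 = 0.876096.
Replace gamma(1) by A gamma(0) + B and collect gamma(0):
  gamma(0) [0.876096 - (0.1352)(0.154321)] = (0.1352)(-0.79321) + 1.212796
  gamma(0) * 0.855232 = 1.105554
  gamma(0) = 1.105554 / 0.855232 = 1.292695.
Therefore gamma(0) = 1.2927 (to 4 decimal places).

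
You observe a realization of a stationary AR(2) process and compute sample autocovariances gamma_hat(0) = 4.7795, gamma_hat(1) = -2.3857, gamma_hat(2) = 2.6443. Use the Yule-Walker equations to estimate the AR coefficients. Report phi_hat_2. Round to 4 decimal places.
\hat\phi_{2} = 0.4050

The Yule-Walker equations for an AR(p) process read, in matrix form,
  Gamma_p phi = r_p,   with   (Gamma_p)_{ij} = gamma(|i - j|),
                       (r_p)_i = gamma(i),   i,j = 1..p.
Substitute the sample gammas (Toeplitz matrix and right-hand side of size 2):
  Gamma_p = [[4.7795, -2.3857], [-2.3857, 4.7795]]
  r_p     = [-2.3857, 2.6443]
Written out:
  4.7795 phi_1 - 2.3857 phi_2 = -2.3857
  -2.3857 phi_1 + 4.7795 phi_2 = 2.6443
Solve by Cramer's rule:
  det = gamma(0)^2 - gamma(1)^2 = (4.7795)^2 - (-2.3857)^2 = 22.84362025 - 5.69156449 = 17.15205576
  phi_hat_1 = [gamma(1) gamma(0) - gamma(1) gamma(2)] / det = [(-2.3857)(4.7795) - (-2.3857)(2.6443)] / 17.15205576 = -5.09394664 / 17.15205576 = -0.297
  phi_hat_2 = [gamma(0) gamma(2) - gamma(1)^2] / det = [(4.7795)(2.6443) - (-2.3857)^2] / 17.15205576 = 6.94686736 / 17.15205576 = 0.405
So phi_hat = [-0.2970, 0.4050].
Therefore phi_hat_2 = 0.4050.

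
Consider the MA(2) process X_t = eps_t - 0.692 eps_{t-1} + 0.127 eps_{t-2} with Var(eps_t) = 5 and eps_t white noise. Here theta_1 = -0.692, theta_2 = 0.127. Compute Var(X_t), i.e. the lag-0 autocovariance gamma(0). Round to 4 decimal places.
\gamma(0) = 7.4750

For an MA(q) process X_t = eps_t + sum_i theta_i eps_{t-i} with
Var(eps_t) = sigma^2, the variance is
  gamma(0) = sigma^2 * (1 + sum_i theta_i^2).
  sum_i theta_i^2 = (-0.692)^2 + (0.127)^2 = 0.478864 + 0.016129 = 0.494993.
  gamma(0) = 5 * (1 + 0.494993) = 5 * 1.494993 = 7.474965, which rounds to 7.4750.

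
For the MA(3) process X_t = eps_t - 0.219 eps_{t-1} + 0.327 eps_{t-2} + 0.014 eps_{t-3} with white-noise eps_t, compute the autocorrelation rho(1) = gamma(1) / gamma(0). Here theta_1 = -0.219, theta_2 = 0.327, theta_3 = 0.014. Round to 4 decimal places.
\rho(1) = -0.2476

For an MA(q) process with theta_0 = 1, the autocovariance is
  gamma(k) = sigma^2 * sum_{i=0..q-k} theta_i * theta_{i+k},
and rho(k) = gamma(k) / gamma(0). Sigma^2 cancels.
  numerator   = (1)*(-0.219) + (-0.219)*(0.327) + (0.327)*(0.014) = -0.286035.
  denominator = (1)^2 + (-0.219)^2 + (0.327)^2 + (0.014)^2 = 1.155086.
  rho(1) = -0.286035 / 1.155086 = -0.2476.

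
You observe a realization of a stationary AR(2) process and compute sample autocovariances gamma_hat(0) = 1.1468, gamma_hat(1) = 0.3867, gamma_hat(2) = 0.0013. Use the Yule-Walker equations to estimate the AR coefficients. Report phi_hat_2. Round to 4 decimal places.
\hat\phi_{2} = -0.1270

The Yule-Walker equations for an AR(p) process read, in matrix form,
  Gamma_p phi = r_p,   with   (Gamma_p)_{ij} = gamma(|i - j|),
                       (r_p)_i = gamma(i),   i,j = 1..p.
Substitute the sample gammas (Toeplitz matrix and right-hand side of size 2):
  Gamma_p = [[1.1468, 0.3867], [0.3867, 1.1468]]
  r_p     = [0.3867, 0.0013]
Written out:
  1.1468 phi_1 + 0.3867 phi_2 = 0.3867
  0.3867 phi_1 + 1.1468 phi_2 = 0.0013
Solve by Cramer's rule:
  det = gamma(0)^2 - gamma(1)^2 = (1.1468)^2 - (0.3867)^2 = 1.31515024 - 0.14953689 = 1.16561335
  phi_hat_1 = [gamma(1) gamma(0) - gamma(1) gamma(2)] / det = [(0.3867)(1.1468) - (0.3867)(0.0013)] / 1.16561335 = 0.44296485 / 1.16561335 = 0.38
  phi_hat_2 = [gamma(0) gamma(2) - gamma(1)^2] / det = [(1.1468)(0.0013) - (0.3867)^2] / 1.16561335 = -0.14804605 / 1.16561335 = -0.127
So phi_hat = [0.3800, -0.1270].
Therefore phi_hat_2 = -0.1270.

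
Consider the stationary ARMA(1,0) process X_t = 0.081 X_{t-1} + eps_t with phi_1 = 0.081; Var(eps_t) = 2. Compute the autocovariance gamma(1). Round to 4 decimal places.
\gamma(1) = 0.1631

Multiply the model equation by X_{t-k} and take expectations. With theta_0 = psi_0 = 1 and psi_j the MA(infinity) weights, this gives
  gamma(k) - sum_i phi_i gamma(k-i) = c_k,
  c_k = sigma^2 * sum_{j=k..q} theta_j psi_{j-k}   (c_k = 0 for k > q),
using gamma(-m) = gamma(m).
Pure AR (q = 0): c_0 = sigma^2 = 2, c_k = 0 for k >= 1.
Equations for k = 0 and k = 1 (AR order 1):
  gamma(0) = phi_1 gamma(1) + c_0
  gamma(1) = phi_1 gamma(0) + c_1
Substituting the second into the first: gamma(0) (1 - phi_1^2) = c_0 + phi_1 c_1, so
  gamma(0) = c_0 / (1 - phi_1^2) = 2 / (1 - (0.081)^2) = 2 / 0.993439 = 2.013209.
  gamma(1) = phi_1 gamma(0) = (0.081)(2.013209) = 0.16307.
Therefore gamma(1) = 0.1631 (to 4 decimal places).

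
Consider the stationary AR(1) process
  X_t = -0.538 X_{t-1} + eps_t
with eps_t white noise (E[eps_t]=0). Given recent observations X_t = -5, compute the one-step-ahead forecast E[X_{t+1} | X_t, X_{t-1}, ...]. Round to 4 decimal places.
E[X_{t+1} \mid \mathcal F_t] = 2.6900

For an AR(p) model X_t = c + sum_i phi_i X_{t-i} + eps_t, the
one-step-ahead conditional mean is
  E[X_{t+1} | X_t, ...] = c + sum_i phi_i X_{t+1-i}.
Substitute known values:
  E[X_{t+1} | ...] = (-0.538) * (-5)
                   = 2.6900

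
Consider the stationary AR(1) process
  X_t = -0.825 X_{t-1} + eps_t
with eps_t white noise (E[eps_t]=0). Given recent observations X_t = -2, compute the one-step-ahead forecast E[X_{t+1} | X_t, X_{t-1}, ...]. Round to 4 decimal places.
E[X_{t+1} \mid \mathcal F_t] = 1.6500

For an AR(p) model X_t = c + sum_i phi_i X_{t-i} + eps_t, the
one-step-ahead conditional mean is
  E[X_{t+1} | X_t, ...] = c + sum_i phi_i X_{t+1-i}.
Substitute known values:
  E[X_{t+1} | ...] = (-0.825) * (-2)
                   = 1.6500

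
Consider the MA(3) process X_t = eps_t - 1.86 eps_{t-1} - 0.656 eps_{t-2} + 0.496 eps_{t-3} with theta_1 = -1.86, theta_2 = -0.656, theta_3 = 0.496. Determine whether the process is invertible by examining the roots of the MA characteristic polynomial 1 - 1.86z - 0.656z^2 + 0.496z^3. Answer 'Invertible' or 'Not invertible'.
\text{Not invertible}

The MA(q) characteristic polynomial is P(z) = 1 - 1.86z - 0.656z^2 + 0.496z^3.
Invertibility requires all roots to lie outside the unit circle, i.e. |z| > 1 for every root.
Degree 3: look for a simple real root z0 first, then factor out (1 - z/z0) and solve the remaining quadratic.
Testing z0 = 2.5: P(2.5) = 1 + (-1.86)(2.5) + (-0.656)(2.5)^2 + (0.496)(2.5)^3
  = 1 + (-4.65) + (-4.1) + (7.75) = 0.  So z_0 = 2.5 is a root, |z_0| = 2.5.
Divide out the factor (1 - 0.4 z) = (1 - z/z0) (since 1/z0 = 0.4):
  P(z) = (1 - 0.4 z)(1 + (-1.46) z + (-1.24) z^2)
  [check: z-coef -1.46 - (0.4) = -1.86; z^2-coef -1.24 - (0.4)(-1.46) = -0.656; z^3-coef -(0.4)(-1.24) = 0.496.]
Remaining roots from the quadratic factor 1 + (-1.46) z + (-1.24) z^2:
  Set 1 + (-1.46) z + (-1.24) z^2 = 0, i.e. a z^2 + b z + c = 0 with a = -1.24, b = -1.46, c = 1.
  Discriminant D = b^2 - 4ac = (-1.46)^2 - 4*(-1.24)*1 = 2.1316 - (-4.96) = 7.0916.
  D >= 0, so the roots are real: z = (-b +/- sqrt(D)) / (2a) = (1.46 +/- 2.663006) / (-2.48).
    z_1 = (1.46 + 2.663006) / (-2.48) = -1.6625,   |z_1| = 1.6625.
    z_2 = (1.46 - 2.663006) / (-2.48) = 0.4851,   |z_2| = 0.4851.
Moduli of all roots: 2.5000, 1.6625, 0.4851.
All moduli strictly greater than 1? No.
Verdict: Not invertible.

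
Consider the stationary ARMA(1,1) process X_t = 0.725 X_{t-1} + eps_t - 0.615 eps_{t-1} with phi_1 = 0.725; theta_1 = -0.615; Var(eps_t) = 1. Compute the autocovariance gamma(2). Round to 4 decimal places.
\gamma(2) = 0.0932

Multiply the model equation by X_{t-k} and take expectations. With theta_0 = psi_0 = 1 and psi_j the MA(infinity) weights, this gives
  gamma(k) - sum_i phi_i gamma(k-i) = c_k,
  c_k = sigma^2 * sum_{j=k..q} theta_j psi_{j-k}   (c_k = 0 for k > q),
using gamma(-m) = gamma(m).
psi-weights needed (psi_j = theta_j + sum_i phi_i psi_{j-i}):
  psi_1 = theta_1 + phi_1 = -0.615 + (0.725) = 0.11
Right-hand sides:
  c_0 = sigma^2 (1 + theta_1 psi_1) = 1 * (1 + (-0.615)(0.11)) = 1 * 0.93235 = 0.93235
  c_1 = sigma^2 theta_1 = 1 * (-0.615) = -0.615
  c_2 = 0
Equations for k = 0 and k = 1 (AR order 1):
  gamma(0) = phi_1 gamma(1) + c_0
  gamma(1) = phi_1 gamma(0) + c_1
Substituting the second into the first: gamma(0) (1 - phi_1^2) = c_0 + phi_1 c_1, so
  gamma(0) = (c_0 + phi_1 c_1) / (1 - phi_1^2) = (0.93235 + (0.725)(-0.615)) / (1 - (0.725)^2) = 0.486475 / 0.474375 = 1.025507.
  gamma(1) = phi_1 gamma(0) + c_1 = (0.725)(1.025507) + (-0.615) = 0.128493.
For k = 2 (> q): gamma(2) = phi_1 gamma(1) = (0.725)(0.128493) = 0.093157.
Therefore gamma(2) = 0.0932 (to 4 decimal places).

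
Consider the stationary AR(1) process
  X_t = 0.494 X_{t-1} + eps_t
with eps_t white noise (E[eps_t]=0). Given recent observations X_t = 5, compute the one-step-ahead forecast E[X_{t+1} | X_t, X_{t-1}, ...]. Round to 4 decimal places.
E[X_{t+1} \mid \mathcal F_t] = 2.4700

For an AR(p) model X_t = c + sum_i phi_i X_{t-i} + eps_t, the
one-step-ahead conditional mean is
  E[X_{t+1} | X_t, ...] = c + sum_i phi_i X_{t+1-i}.
Substitute known values:
  E[X_{t+1} | ...] = (0.494) * (5)
                   = 2.4700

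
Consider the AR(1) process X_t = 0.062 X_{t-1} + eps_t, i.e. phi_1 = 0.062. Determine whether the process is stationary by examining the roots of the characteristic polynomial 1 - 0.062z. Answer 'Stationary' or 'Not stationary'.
\text{Stationary}

The AR(p) characteristic polynomial is P(z) = 1 - 0.062z.
Stationarity requires all roots to lie outside the unit circle, i.e. |z| > 1 for every root.
This is linear in z: 1 + (-0.062) z = 0  =>  z = -1/(-0.062) = 16.129032,  |z| = 16.129032.
Moduli of all roots: 16.1290.
All moduli strictly greater than 1? Yes.
Verdict: Stationary.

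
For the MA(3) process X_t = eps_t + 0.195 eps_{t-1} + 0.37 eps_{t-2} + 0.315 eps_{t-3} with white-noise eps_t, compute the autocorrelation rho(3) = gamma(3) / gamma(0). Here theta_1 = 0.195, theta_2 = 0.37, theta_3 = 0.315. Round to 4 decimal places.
\rho(3) = 0.2472

For an MA(q) process with theta_0 = 1, the autocovariance is
  gamma(k) = sigma^2 * sum_{i=0..q-k} theta_i * theta_{i+k},
and rho(k) = gamma(k) / gamma(0). Sigma^2 cancels.
  numerator   = (1)*(0.315) = 0.315.
  denominator = (1)^2 + (0.195)^2 + (0.37)^2 + (0.315)^2 = 1.27415.
  rho(3) = 0.315 / 1.27415 = 0.2472.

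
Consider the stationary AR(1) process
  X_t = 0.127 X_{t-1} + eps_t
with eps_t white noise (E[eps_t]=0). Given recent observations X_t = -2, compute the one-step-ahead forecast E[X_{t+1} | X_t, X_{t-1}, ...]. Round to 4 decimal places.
E[X_{t+1} \mid \mathcal F_t] = -0.2540

For an AR(p) model X_t = c + sum_i phi_i X_{t-i} + eps_t, the
one-step-ahead conditional mean is
  E[X_{t+1} | X_t, ...] = c + sum_i phi_i X_{t+1-i}.
Substitute known values:
  E[X_{t+1} | ...] = (0.127) * (-2)
                   = -0.2540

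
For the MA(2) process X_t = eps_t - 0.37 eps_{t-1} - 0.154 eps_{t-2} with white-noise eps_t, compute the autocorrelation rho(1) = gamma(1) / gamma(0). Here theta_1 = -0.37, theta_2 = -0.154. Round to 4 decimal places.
\rho(1) = -0.2697

For an MA(q) process with theta_0 = 1, the autocovariance is
  gamma(k) = sigma^2 * sum_{i=0..q-k} theta_i * theta_{i+k},
and rho(k) = gamma(k) / gamma(0). Sigma^2 cancels.
  numerator   = (1)*(-0.37) + (-0.37)*(-0.154) = -0.31302.
  denominator = (1)^2 + (-0.37)^2 + (-0.154)^2 = 1.160616.
  rho(1) = -0.31302 / 1.160616 = -0.2697.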